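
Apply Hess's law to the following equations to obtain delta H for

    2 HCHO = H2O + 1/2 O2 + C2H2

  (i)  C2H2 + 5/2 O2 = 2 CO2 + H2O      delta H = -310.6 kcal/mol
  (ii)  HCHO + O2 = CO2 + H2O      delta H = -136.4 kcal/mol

(i) reversed (C2H2 must end up as a product): +310.6 kcal/mol
(ii) × 2 (scale by 2 for the 2 HCHO): (2)·(-136.4) = -272.8 kcal/mol
delta H = (-1)·(-310.6) + (2)·(-136.4) = 37.8 kcal/mol

delta H = 37.8 kcal/mol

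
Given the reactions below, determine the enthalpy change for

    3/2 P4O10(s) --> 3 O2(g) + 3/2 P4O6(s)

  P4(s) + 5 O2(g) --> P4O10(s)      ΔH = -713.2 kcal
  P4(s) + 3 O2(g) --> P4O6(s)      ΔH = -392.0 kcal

equation 1 reversed and × 3/2 (reverse to put P4O10(s) on the reactant side; ×3/2 to match 3/2 P4O10(s) in the target): (-3/2)·(-713.2) = +1069.8 kcal
equation 2 × 3/2 (×3/2 to match 3/2 P4O6(s) in the target): (3/2)·(-392.0) = -588.0 kcal
By Hess's law, ΔH = (-3/2)·(-713.2) + (3/2)·(-392.0) = 481.8 kcal

ΔH = 481.8 kcal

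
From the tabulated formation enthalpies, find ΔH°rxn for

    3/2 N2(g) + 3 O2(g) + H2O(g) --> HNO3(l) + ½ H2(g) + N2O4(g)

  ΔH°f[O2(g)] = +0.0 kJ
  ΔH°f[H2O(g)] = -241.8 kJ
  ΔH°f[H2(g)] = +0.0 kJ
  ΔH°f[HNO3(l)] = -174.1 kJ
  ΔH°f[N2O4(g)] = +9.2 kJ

Products: 1·(-174.1) + 1/2·(+0.0) + 1·(+9.2) = -164.9
Reactants: 3/2·(+0.0) + 3·(+0.0) + 1·(-241.8) = -241.8
ΔH°rxn = (-164.9) − (-241.8) = 76.9 kJ

ΔH°rxn = 76.9 kJ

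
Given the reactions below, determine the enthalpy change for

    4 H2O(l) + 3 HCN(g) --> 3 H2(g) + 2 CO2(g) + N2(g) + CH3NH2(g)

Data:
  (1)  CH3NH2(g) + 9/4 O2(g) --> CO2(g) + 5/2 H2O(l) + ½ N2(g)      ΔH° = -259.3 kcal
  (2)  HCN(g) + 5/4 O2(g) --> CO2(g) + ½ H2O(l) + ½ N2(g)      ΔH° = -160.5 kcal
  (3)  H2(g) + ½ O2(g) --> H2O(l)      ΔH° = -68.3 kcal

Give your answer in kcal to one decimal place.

(1) reversed: +259.3 kcal
(2) × 3: (3)·(-160.5) = -481.5 kcal
(3) reversed and × 3: (-3)·(-68.3) = +204.9 kcal
By Hess's law, ΔH° = (-1)·(-259.3) + (3)·(-160.5) + (-3)·(-68.3) = -17.3 kcal

ΔH° = -17.3 kcal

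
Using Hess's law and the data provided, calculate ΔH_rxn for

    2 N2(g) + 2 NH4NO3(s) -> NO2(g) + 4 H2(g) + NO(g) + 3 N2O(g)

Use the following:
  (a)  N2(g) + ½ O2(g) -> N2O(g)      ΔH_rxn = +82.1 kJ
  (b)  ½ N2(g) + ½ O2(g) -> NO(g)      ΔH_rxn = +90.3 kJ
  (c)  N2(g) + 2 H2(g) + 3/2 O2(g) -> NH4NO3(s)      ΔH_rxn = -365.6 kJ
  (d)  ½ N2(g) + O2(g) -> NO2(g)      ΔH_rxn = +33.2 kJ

(a) × 3 (scale by 3 for the 3 N2O(g)): (3)·(+82.1) = +246.3 kJ
(b) as written (NO(g) already on the product side): +90.3 kJ
(c) reversed and × 2 (NH4NO3(s) must end up as a reactant; ×2 to match 2 NH4NO3(s) in the target): (-2)·(-365.6) = +731.2 kJ
(d) as written (NO2(g) already on the product side): +33.2 kJ
ΔH_rxn = (+246.3) + (+90.3) + (+731.2) + (+33.2) = 1101.0 kJ

ΔH_rxn = 1101.0 kJ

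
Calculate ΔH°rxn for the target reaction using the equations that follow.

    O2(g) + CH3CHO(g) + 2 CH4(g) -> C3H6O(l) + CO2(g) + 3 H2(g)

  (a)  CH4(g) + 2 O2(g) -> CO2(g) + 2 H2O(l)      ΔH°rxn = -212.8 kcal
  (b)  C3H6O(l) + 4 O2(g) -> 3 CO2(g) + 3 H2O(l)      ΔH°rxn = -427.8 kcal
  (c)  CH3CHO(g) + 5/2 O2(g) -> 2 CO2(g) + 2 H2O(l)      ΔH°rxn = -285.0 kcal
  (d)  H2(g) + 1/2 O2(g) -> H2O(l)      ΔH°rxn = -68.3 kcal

ΔH°rxn = -77.9 kcal

(a) × 2 (scale by 2 for the 2 CH4(g)): (2)·(-212.8) = -425.6 kcal
(b) reversed (reverse to put C3H6O(l) on the product side): +427.8 kcal
(c) as written (CH3CHO(g) already on the reactant side): -285.0 kcal
(d) reversed and × 3 (reverse to put H2(g) on the product side; scale by 3 for the 3 H2(g)): (-3)·(-68.3) = +204.9 kcal
ΔH°rxn = (-425.6) + (+427.8) + (-285.0) + (+204.9) = -77.9 kcal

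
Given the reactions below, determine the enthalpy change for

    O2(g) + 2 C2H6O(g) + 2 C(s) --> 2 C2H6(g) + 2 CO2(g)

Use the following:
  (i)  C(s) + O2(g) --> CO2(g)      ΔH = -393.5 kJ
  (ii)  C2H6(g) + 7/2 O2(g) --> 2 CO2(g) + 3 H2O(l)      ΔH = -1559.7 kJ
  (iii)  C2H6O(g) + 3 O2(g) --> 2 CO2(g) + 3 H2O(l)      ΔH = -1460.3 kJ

ΔH = -588.2 kJ

(i) × 2: (2)·(-393.5) = -787.0 kJ
(ii) reversed and × 2: (-2)·(-1559.7) = +3119.4 kJ
(iii) × 2: (2)·(-1460.3) = -2920.6 kJ
By Hess's law, ΔH = (-787.0) + (+3119.4) + (-2920.6) = -588.2 kJ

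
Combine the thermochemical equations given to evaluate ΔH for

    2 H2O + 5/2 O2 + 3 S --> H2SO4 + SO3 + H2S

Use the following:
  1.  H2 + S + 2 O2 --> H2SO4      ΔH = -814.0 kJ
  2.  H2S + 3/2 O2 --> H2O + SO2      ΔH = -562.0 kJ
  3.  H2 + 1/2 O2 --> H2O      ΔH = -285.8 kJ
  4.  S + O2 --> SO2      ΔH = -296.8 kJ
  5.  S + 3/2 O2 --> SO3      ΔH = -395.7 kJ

ΔH = -658.7 kJ

eq. 1 as written: -814.0 kJ
eq. 2 reversed: +562.0 kJ
eq. 3 reversed: +285.8 kJ
eq. 4 as written: -296.8 kJ
eq. 5 as written: -395.7 kJ
ΔH = (1)·(-814.0) + (-1)·(-562.0) + (-1)·(-285.8) + (1)·(-296.8) + (1)·(-395.7) = -658.7 kJ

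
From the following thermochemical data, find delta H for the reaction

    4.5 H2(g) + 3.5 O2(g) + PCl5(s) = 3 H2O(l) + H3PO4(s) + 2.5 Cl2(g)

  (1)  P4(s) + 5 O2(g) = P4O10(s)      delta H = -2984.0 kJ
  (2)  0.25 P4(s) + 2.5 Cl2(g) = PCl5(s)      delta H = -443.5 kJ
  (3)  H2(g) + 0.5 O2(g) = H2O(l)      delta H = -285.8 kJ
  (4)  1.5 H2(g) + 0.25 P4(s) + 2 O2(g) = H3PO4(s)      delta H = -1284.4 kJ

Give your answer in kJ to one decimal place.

(1): not needed (P4O10(s) appears nowhere else).
(2) reversed (PCl5(s) must end up as a reactant): +443.5 kJ
(3) × 3 (×3 to match 3 H2O(l) in the target): (3)·(-285.8) = -857.4 kJ
(4) as written (H3PO4(s) already on the product side): -1284.4 kJ
By Hess's law, delta H = (+443.5) + (-857.4) + (-1284.4) = -1698.3 kJ

delta H = -1698.3 kJ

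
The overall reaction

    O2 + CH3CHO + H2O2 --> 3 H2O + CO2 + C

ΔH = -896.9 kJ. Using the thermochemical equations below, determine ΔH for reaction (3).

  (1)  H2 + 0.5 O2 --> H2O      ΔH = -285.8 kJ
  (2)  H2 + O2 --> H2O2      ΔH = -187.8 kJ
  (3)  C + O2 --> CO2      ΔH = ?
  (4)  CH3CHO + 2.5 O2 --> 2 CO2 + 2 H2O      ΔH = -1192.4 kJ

ΔH = -393.5 kJ

(1) as written: -285.8 kJ
(2) reversed: +187.8 kJ
(3) reversed: contributes −x
(4) as written: -1192.4 kJ
-896.9 = (-285.8) + (+187.8) + (-1192.4) − x
x = (-896.9 − (-1290.4)) / (-1) = -393.5 kJ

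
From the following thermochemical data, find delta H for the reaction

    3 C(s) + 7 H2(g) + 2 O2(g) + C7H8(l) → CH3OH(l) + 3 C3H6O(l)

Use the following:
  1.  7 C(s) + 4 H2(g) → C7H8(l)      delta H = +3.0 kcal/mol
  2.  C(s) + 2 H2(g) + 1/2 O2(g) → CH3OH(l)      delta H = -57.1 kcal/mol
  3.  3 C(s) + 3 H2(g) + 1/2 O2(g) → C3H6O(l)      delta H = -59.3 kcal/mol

eq. 1 reversed: -3.0 kcal/mol
eq. 2 as written: -57.1 kcal/mol
eq. 3 × 3: (3)·(-59.3) = -177.9 kcal/mol
delta H = (-3.0) + (-57.1) + (-177.9) = -238.0 kcal/mol

delta H = -238.0 kcal/mol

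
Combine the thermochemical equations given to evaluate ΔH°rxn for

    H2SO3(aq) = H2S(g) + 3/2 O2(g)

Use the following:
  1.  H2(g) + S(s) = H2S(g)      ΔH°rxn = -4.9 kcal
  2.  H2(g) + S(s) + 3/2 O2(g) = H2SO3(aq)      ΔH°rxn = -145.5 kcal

ΔH°rxn = 140.6 kcal

eq. 1 as written (H2S(g) already on the product side): -4.9 kcal
eq. 2 reversed (H2SO3(aq) must end up as a reactant): +145.5 kcal
Since enthalpy is a state function, ΔH°rxn = (-4.9) + (+145.5) = 140.6 kcal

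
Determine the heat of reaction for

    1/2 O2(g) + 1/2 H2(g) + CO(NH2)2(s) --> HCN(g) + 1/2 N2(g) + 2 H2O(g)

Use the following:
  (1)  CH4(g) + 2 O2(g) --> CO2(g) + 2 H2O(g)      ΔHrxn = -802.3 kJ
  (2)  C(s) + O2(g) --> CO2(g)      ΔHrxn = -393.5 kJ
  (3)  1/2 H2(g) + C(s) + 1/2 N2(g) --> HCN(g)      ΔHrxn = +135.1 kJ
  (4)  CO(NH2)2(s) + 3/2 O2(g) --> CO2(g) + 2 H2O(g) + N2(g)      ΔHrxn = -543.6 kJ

ΔHrxn = -15.0 kJ

(1): not needed (CH4(g) appears nowhere else).
(2) reversed: +393.5 kJ
(3) as written (HCN(g) already on the product side): +135.1 kJ
(4) as written (CO(NH2)2(s) already on the reactant side): -543.6 kJ
Combining the equations, ΔHrxn = (-1)·(-393.5) + (1)·(+135.1) + (1)·(-543.6) = -15.0 kJ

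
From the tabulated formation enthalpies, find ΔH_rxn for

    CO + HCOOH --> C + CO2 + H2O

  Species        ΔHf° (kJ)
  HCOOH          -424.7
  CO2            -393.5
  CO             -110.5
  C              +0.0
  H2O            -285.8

Products: 1·(+0.0) + 1·(-393.5) + 1·(-285.8) = -679.3
Reactants: 1·(-110.5) + 1·(-424.7) = -535.2
ΔH_rxn = (-679.3) − (-535.2) = -144.1 kJ

ΔH_rxn = -144.1 kJ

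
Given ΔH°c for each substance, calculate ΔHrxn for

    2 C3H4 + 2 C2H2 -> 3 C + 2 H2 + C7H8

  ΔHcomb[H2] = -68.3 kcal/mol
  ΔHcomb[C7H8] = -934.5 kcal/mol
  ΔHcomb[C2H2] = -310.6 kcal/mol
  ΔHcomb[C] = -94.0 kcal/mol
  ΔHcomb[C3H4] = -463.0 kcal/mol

ΔHrxn = -194.1 kcal/mol

With combustion enthalpies, reactants minus products:
= [2·(-463.0) + 2·(-310.6)] − [3·(-94.0) + 2·(-68.3) + 1·(-934.5)]
= -194.1 kcal/mol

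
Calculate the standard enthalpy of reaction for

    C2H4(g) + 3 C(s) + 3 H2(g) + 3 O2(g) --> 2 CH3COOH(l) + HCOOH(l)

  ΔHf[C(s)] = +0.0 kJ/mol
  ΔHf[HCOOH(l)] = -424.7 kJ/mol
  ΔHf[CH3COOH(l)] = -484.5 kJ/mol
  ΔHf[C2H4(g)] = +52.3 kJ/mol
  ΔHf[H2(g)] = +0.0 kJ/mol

Products: 2·(-484.5) + 1·(-424.7) = -1393.7
Reactants: 1·(+52.3) + 3·(+0.0) + 3·(+0.0) + 3·(+0.0) = +52.3
ΔH° = (-1393.7) − (+52.3) = -1446.0 kJ/mol

ΔH° = -1446.0 kJ/mol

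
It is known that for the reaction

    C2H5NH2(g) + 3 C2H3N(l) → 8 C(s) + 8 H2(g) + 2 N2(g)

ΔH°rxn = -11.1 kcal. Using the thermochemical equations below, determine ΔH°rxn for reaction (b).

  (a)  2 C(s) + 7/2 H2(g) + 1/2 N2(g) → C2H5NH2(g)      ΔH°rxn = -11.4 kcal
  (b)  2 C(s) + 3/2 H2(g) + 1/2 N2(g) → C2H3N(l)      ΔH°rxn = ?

ΔH°rxn = 7.5 kcal

(a) reversed: +11.4 kcal
(b) reversed and × 3: contributes −3·x
-11.1 = (+11.4) − 3·x
x = (-11.1 − (+11.4)) / (-3) = 7.5 kcal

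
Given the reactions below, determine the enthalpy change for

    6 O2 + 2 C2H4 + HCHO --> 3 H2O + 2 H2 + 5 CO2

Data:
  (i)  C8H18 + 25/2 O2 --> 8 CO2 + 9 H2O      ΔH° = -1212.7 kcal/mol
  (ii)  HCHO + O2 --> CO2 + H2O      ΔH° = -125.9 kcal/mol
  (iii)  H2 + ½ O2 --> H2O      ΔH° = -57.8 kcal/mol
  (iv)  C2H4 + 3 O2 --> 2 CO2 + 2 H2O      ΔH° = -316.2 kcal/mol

(i): not needed (C8H18 appears nowhere else).
(ii) as written (HCHO already on the reactant side): -125.9 kcal/mol
(iii) reversed and × 2 (reverse to put H2 on the product side; ×2 to match 2 H2 in the target): (-2)·(-57.8) = +115.6 kcal/mol
(iv) × 2 (×2 to match 2 C2H4 in the target): (2)·(-316.2) = -632.4 kcal/mol
ΔH° = (-125.9) + (+115.6) + (-632.4) = -642.7 kcal/mol

ΔH° = -642.7 kcal/mol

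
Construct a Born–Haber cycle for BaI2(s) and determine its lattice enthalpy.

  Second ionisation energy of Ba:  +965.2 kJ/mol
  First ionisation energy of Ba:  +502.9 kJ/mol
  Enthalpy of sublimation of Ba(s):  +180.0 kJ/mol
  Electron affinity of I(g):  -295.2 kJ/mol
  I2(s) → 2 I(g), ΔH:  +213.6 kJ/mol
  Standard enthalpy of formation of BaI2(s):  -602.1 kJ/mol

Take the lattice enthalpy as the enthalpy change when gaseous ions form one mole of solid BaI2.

U = -1873.4 kJ/mol

ΔHf° = 1·ΔHsub + 1·(ΣIE) + 1·D(I2) + 2·EA + U
-602.1 = 1·(+180.0) + 1·(+1468.1) + 1·(+213.6) + 2·(-295.2) + U
U = -602.1 − (+1271.3) = -1873.4 kJ/mol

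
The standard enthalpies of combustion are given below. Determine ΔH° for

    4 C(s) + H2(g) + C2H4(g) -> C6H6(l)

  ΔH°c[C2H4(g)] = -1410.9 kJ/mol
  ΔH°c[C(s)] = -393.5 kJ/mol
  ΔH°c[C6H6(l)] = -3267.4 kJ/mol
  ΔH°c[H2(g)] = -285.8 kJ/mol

Using ΔH = Σ nΔHc°(reactants) − Σ nΔHc°(products):
= [4·(-393.5) + 1·(-285.8) + 1·(-1410.9)] − [1·(-3267.4)]
= -3.3 kJ/mol

ΔH° = -3.3 kJ/mol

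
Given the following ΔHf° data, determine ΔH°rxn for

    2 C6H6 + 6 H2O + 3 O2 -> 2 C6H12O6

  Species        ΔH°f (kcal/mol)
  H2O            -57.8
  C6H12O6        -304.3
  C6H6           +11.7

ΔH°rxn = -285.2 kcal/mol

ΔH°rxn = Σ nΔHf°(products) − Σ nΔHf°(reactants).
Products: 2·(-304.3) = -608.6
Reactants: 2·(+11.7) + 6·(-57.8) + 3·(+0.0) = -323.4
ΔH°rxn = (-608.6) − (-323.4) = -285.2 kcal/mol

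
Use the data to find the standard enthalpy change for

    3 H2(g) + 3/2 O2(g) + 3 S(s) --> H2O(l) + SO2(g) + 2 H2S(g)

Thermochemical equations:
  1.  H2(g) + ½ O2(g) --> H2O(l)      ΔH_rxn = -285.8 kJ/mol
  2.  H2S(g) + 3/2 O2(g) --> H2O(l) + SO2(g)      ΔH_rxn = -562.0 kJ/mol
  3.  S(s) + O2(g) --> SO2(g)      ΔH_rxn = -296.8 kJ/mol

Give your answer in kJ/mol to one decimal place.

eq. 1 × 3 (×3 to match 3 H2(g) in the target): (3)·(-285.8) = -857.4 kJ/mol
eq. 2 reversed and × 2 (reverse to put H2S(g) on the product side; scale by 2 for the 2 H2S(g)): (-2)·(-562.0) = +1124.0 kJ/mol
eq. 3 × 3 (×3 to match 3 S(s) in the target): (3)·(-296.8) = -890.4 kJ/mol
Summing the manipulated equations, ΔH_rxn = (3)·(-285.8) + (-2)·(-562.0) + (3)·(-296.8) = -623.8 kJ/mol

ΔH_rxn = -623.8 kJ/mol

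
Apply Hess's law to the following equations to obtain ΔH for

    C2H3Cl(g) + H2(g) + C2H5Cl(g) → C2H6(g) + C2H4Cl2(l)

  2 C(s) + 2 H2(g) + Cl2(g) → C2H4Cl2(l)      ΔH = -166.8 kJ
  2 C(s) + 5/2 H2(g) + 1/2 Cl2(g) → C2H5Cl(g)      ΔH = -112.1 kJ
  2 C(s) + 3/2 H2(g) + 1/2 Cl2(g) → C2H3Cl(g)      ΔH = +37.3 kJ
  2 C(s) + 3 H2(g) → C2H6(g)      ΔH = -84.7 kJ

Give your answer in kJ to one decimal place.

equation 1 as written (C2H4Cl2(l) already on the product side): -166.8 kJ
equation 2 reversed (reverse to put C2H5Cl(g) on the reactant side): +112.1 kJ
equation 3 reversed (reverse to put C2H3Cl(g) on the reactant side): -37.3 kJ
equation 4 as written (C2H6(g) already on the product side): -84.7 kJ
By Hess's law, ΔH = (1)·(-166.8) + (-1)·(-112.1) + (-1)·(+37.3) + (1)·(-84.7) = -176.7 kJ

ΔH = -176.7 kJ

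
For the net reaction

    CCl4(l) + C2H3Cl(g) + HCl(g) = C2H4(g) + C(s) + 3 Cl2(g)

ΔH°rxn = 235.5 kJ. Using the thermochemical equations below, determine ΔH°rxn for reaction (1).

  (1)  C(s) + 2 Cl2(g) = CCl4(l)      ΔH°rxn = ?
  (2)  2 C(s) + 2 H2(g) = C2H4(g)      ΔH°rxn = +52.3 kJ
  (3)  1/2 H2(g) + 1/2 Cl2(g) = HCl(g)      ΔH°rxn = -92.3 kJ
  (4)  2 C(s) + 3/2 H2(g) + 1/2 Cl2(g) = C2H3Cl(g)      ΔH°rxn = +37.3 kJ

ΔH°rxn = -128.2 kJ

(1) reversed: contributes −x
(2) as written: +52.3 kJ
(3) reversed: +92.3 kJ
(4) reversed: -37.3 kJ
+235.5 = (+52.3) + (+92.3) + (-37.3) − x
x = (+235.5 − (+107.3)) / (-1) = -128.2 kJ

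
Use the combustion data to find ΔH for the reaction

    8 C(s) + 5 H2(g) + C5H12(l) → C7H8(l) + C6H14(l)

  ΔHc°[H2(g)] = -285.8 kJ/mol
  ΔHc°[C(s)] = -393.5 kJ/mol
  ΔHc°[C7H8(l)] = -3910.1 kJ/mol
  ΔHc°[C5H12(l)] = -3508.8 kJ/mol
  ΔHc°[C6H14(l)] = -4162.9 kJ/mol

ΔH = -12.8 kJ/mol

With combustion enthalpies, reactants minus products:
= [8·(-393.5) + 5·(-285.8) + 1·(-3508.8)] − [1·(-3910.1) + 1·(-4162.9)]
= -12.8 kJ/mol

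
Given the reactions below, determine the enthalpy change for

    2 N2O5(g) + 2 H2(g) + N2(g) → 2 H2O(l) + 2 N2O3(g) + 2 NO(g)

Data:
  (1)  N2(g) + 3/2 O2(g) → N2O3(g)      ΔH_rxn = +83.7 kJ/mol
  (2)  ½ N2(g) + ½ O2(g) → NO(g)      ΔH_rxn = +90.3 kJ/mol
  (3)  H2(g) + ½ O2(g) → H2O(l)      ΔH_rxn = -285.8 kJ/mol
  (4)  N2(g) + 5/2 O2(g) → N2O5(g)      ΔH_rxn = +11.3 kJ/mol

ΔH_rxn = -246.2 kJ/mol

(1) × 2: (2)·(+83.7) = +167.4 kJ/mol
(2) × 2: (2)·(+90.3) = +180.6 kJ/mol
(3) × 2: (2)·(-285.8) = -571.6 kJ/mol
(4) reversed and × 2: (-2)·(+11.3) = -22.6 kJ/mol
ΔH_rxn = (2)·(+83.7) + (2)·(+90.3) + (2)·(-285.8) + (-2)·(+11.3) = -246.2 kJ/mol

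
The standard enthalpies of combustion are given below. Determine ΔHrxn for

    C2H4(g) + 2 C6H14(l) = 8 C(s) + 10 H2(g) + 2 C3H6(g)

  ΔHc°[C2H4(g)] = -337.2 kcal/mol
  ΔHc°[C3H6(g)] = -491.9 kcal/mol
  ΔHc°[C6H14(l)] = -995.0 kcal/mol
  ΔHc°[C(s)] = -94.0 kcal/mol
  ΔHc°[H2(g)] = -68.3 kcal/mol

ΔHrxn = 91.6 kcal/mol

With combustion enthalpies, reactants minus products:
= [1·(-337.2) + 2·(-995.0)] − [8·(-94.0) + 10·(-68.3) + 2·(-491.9)]
= 91.6 kcal/mol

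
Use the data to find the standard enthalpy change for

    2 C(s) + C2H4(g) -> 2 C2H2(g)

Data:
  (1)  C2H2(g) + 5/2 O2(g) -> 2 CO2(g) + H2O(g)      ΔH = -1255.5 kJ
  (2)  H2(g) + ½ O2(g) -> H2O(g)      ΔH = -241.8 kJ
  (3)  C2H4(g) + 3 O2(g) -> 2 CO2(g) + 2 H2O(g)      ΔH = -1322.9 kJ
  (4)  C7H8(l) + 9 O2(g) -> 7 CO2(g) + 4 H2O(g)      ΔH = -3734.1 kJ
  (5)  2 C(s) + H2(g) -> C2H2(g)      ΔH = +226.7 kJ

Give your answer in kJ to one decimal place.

(1) reversed: +1255.5 kJ
(2) reversed: +241.8 kJ
(3) as written: -1322.9 kJ
(4): not needed.
(5) as written: +226.7 kJ
ΔH = (+1255.5) + (+241.8) + (-1322.9) + (+226.7) = 401.1 kJ

ΔH = 401.1 kJ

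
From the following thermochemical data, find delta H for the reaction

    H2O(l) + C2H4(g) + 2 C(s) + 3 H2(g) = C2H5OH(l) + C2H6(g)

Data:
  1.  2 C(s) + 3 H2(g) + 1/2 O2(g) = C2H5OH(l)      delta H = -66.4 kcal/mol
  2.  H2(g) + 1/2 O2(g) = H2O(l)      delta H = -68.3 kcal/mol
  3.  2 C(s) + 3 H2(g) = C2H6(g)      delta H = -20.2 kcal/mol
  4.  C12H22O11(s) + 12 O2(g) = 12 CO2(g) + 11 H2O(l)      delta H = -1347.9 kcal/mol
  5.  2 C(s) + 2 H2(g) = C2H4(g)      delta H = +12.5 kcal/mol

eq. 1 as written: -66.4 kcal/mol
eq. 2 reversed: +68.3 kcal/mol
eq. 3 as written: -20.2 kcal/mol
eq. 4: not needed.
eq. 5 reversed: -12.5 kcal/mol
Since enthalpy is a state function, delta H = (1)·(-66.4) + (-1)·(-68.3) + (1)·(-20.2) + (-1)·(+12.5) = -30.8 kcal/mol

delta H = -30.8 kcal/mol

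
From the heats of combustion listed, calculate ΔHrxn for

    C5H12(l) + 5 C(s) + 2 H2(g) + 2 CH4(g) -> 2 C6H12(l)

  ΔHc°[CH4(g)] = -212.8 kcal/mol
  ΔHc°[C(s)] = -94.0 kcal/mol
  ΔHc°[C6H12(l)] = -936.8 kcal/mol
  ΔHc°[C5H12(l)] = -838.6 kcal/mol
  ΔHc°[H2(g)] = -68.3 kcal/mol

ΔHrxn = 2.8 kcal/mol

Using ΔH = Σ nΔHc°(reactants) − Σ nΔHc°(products):
= [1·(-838.6) + 5·(-94.0) + 2·(-68.3) + 2·(-212.8)] − [2·(-936.8)]
= 2.8 kcal/mol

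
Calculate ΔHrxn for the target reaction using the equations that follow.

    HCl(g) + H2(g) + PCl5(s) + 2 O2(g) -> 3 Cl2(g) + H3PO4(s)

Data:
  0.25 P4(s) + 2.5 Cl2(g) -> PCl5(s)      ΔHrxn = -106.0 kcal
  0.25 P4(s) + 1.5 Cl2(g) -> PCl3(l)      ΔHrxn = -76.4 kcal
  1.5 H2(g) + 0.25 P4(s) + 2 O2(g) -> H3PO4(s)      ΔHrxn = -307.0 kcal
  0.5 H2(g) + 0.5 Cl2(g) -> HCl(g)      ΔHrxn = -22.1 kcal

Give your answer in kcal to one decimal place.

equation 1 reversed (PCl5(s) must end up as a reactant): +106.0 kcal
equation 2: not needed (PCl3(l) appears nowhere else).
equation 3 as written (H3PO4(s) already on the product side): -307.0 kcal
equation 4 reversed (HCl(g) must end up as a reactant): +22.1 kcal
Since enthalpy is a state function, ΔHrxn = (-1)·(-106.0) + (1)·(-307.0) + (-1)·(-22.1) = -178.9 kcal

ΔHrxn = -178.9 kcal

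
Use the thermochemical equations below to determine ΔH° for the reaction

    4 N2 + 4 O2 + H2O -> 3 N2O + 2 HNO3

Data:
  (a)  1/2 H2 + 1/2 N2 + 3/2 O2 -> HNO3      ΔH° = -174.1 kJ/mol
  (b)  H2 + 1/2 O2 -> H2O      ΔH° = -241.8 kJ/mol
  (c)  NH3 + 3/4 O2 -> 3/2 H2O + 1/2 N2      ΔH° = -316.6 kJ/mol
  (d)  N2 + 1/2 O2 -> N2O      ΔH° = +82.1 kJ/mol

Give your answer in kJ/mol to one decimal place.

(a) × 2: (2)·(-174.1) = -348.2 kJ/mol
(b) reversed: +241.8 kJ/mol
(c): not needed.
(d) × 3: (3)·(+82.1) = +246.3 kJ/mol
ΔH° = (-348.2) + (+241.8) + (+246.3) = 139.9 kJ/mol

ΔH° = 139.9 kJ/mol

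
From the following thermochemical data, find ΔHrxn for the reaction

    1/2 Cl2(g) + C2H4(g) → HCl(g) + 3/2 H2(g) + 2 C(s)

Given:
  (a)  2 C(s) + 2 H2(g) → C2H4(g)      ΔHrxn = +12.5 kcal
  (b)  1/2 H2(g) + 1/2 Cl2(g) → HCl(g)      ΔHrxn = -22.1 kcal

(a) reversed (C2H4(g) must end up as a reactant): -12.5 kcal
(b) as written (HCl(g) already on the product side): -22.1 kcal
ΔHrxn = (-12.5) + (-22.1) = -34.6 kcal

ΔHrxn = -34.6 kcal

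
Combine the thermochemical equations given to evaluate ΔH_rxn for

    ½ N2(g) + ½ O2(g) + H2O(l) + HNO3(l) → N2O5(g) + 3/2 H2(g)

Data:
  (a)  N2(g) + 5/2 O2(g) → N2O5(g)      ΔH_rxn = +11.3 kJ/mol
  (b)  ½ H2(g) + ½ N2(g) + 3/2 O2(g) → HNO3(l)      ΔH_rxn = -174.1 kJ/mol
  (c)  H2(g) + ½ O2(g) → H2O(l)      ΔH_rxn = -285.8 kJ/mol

(a) as written: +11.3 kJ/mol
(b) reversed: +174.1 kJ/mol
(c) reversed: +285.8 kJ/mol
By Hess's law, ΔH_rxn = (1)·(+11.3) + (-1)·(-174.1) + (-1)·(-285.8) = 471.2 kJ/mol

ΔH_rxn = 471.2 kJ/mol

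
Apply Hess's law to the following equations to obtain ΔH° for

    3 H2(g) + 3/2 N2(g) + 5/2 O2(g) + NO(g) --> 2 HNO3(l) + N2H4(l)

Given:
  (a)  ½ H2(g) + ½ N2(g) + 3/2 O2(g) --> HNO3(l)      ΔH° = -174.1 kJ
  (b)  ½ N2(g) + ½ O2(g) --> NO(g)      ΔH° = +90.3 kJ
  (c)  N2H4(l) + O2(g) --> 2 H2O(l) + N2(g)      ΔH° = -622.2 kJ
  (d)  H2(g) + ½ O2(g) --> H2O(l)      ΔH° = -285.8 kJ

(a) × 2: (2)·(-174.1) = -348.2 kJ
(b) reversed: -90.3 kJ
(c) reversed: +622.2 kJ
(d) × 2: (2)·(-285.8) = -571.6 kJ
Summing the manipulated equations, ΔH° = (-348.2) + (-90.3) + (+622.2) + (-571.6) = -387.9 kJ

ΔH° = -387.9 kJ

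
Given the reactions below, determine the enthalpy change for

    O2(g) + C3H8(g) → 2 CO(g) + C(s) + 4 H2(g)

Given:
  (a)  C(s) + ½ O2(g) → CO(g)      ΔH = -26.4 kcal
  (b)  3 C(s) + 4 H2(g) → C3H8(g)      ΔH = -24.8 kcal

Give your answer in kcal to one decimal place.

ΔH = -28.0 kcal

(a) × 2: (2)·(-26.4) = -52.8 kcal
(b) reversed: +24.8 kcal
ΔH = (-52.8) + (+24.8) = -28.0 kcal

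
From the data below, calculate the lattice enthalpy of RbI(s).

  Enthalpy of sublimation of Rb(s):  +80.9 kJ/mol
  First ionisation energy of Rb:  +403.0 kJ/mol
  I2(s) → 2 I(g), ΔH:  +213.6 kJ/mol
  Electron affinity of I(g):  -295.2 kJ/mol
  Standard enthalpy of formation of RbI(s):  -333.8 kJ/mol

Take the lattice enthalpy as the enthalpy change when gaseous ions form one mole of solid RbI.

U = -629.3 kJ/mol

ΔHf° = 1·ΔHsub + 1·(ΣIE) + 1/2·D(I2) + 1·EA + U
-333.8 = 1·(+80.9) + 1·(+403.0) + 1/2·(+213.6) + 1·(-295.2) + U
U = -333.8 − (+295.5) = -629.3 kJ/mol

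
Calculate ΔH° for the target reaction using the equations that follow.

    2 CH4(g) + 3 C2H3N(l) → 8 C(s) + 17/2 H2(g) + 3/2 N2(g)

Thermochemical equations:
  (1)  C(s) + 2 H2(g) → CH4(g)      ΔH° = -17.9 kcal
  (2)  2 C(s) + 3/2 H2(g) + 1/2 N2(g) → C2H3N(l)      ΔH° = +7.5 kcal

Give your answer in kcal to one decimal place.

ΔH° = 13.3 kcal

(1) reversed and × 2: (-2)·(-17.9) = +35.8 kcal
(2) reversed and × 3: (-3)·(+7.5) = -22.5 kcal
Combining the equations, ΔH° = (+35.8) + (-22.5) = 13.3 kcal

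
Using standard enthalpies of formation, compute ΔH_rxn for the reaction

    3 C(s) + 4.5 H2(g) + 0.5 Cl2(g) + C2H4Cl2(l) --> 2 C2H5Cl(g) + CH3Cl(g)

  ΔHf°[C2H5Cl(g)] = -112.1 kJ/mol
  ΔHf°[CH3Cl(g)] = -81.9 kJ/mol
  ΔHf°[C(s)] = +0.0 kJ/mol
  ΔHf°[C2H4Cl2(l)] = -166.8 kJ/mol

Products: 2·(-112.1) + 1·(-81.9) = -306.1
Reactants: 3·(+0.0) + 9/2·(+0.0) + 1/2·(+0.0) + 1·(-166.8) = -166.8
ΔH_rxn = (-306.1) − (-166.8) = -139.3 kJ/mol

ΔH_rxn = -139.3 kJ/mol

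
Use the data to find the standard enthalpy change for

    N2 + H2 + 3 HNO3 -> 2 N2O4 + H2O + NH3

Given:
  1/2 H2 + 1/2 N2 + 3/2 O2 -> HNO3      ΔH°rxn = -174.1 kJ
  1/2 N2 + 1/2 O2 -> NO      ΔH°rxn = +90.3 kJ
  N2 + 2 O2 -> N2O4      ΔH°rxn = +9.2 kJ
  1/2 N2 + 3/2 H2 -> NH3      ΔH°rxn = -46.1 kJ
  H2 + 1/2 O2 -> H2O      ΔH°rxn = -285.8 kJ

ΔH°rxn = 208.8 kJ

equation 1 reversed and × 3: (-3)·(-174.1) = +522.3 kJ
equation 2: not needed.
equation 3 × 2: (2)·(+9.2) = +18.4 kJ
equation 4 as written: -46.1 kJ
equation 5 as written: -285.8 kJ
Since enthalpy is a state function, ΔH°rxn = (+522.3) + (+18.4) + (-46.1) + (-285.8) = 208.8 kJ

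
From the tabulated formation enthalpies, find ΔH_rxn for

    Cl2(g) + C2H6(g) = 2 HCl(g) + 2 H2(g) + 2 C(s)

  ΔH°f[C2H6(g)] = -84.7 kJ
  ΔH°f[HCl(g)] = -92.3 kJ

Products: 2·(-92.3) + 2·(+0.0) + 2·(+0.0) = -184.6
Reactants: 1·(+0.0) + 1·(-84.7) = -84.7
ΔH_rxn = (-184.6) − (-84.7) = -99.9 kJ

ΔH_rxn = -99.9 kJ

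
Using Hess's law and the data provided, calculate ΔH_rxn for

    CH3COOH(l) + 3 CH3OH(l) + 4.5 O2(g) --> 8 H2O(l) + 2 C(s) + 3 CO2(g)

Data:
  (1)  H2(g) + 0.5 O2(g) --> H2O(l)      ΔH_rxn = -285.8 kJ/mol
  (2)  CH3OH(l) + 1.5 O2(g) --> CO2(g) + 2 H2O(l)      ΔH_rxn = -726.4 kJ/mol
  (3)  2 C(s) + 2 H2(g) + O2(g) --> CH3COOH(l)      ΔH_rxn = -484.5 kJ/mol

(1) × 2: (2)·(-285.8) = -571.6 kJ/mol
(2) × 3: (3)·(-726.4) = -2179.2 kJ/mol
(3) reversed: +484.5 kJ/mol
Summing the manipulated equations, ΔH_rxn = (-571.6) + (-2179.2) + (+484.5) = -2266.3 kJ/mol

ΔH_rxn = -2266.3 kJ/mol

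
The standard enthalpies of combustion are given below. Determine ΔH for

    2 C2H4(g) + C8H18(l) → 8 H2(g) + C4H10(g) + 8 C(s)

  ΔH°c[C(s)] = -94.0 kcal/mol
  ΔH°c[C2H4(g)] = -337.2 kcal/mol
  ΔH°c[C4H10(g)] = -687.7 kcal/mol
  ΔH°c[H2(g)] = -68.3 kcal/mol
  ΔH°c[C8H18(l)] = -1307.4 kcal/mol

ΔH = 4.3 kcal/mol

Using ΔH = Σ nΔHc°(reactants) − Σ nΔHc°(products):
= [2·(-337.2) + 1·(-1307.4)] − [8·(-68.3) + 1·(-687.7) + 8·(-94.0)]
= 4.3 kcal/mol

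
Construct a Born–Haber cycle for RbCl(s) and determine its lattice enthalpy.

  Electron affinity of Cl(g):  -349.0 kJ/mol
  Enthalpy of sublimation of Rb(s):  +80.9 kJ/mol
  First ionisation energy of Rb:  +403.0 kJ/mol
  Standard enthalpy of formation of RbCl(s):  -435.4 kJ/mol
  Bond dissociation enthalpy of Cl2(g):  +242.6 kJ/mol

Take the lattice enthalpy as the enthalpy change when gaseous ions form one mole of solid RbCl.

ΔHf° = 1·ΔHsub + 1·(ΣIE) + 1/2·D(Cl2) + 1·EA + U
-435.4 = 1·(+80.9) + 1·(+403.0) + 1/2·(+242.6) + 1·(-349.0) + U
U = -435.4 − (+256.2) = -691.6 kJ/mol

U = -691.6 kJ/mol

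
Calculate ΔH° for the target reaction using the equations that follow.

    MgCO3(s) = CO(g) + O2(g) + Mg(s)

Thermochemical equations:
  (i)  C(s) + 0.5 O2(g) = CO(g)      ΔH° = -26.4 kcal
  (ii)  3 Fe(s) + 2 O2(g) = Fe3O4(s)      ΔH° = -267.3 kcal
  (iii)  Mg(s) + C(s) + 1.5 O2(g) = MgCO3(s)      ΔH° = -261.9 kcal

ΔH° = 235.5 kcal

(i) as written (CO(g) already on the product side): -26.4 kcal
(ii): not needed (Fe3O4(s) appears nowhere else).
(iii) reversed (MgCO3(s) must end up as a reactant): +261.9 kcal
Combining the equations, ΔH° = (1)·(-26.4) + (-1)·(-261.9) = 235.5 kcal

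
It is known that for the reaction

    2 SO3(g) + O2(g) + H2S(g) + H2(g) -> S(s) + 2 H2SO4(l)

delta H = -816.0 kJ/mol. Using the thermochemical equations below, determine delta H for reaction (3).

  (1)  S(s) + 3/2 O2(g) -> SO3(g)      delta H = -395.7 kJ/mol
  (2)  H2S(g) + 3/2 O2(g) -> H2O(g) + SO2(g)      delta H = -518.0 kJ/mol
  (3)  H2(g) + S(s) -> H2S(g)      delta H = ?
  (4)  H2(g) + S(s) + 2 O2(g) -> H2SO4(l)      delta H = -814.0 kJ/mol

delta H = -20.6 kJ/mol

(1) reversed and × 2: (-2)·(-395.7) = +791.4 kJ/mol
(2): not needed.
(3) reversed: contributes −x
(4) × 2: (2)·(-814.0) = -1628.0 kJ/mol
-816.0 = (+791.4) + (-1628.0) − x
x = (-816.0 − (-836.6)) / (-1) = -20.6 kJ/mol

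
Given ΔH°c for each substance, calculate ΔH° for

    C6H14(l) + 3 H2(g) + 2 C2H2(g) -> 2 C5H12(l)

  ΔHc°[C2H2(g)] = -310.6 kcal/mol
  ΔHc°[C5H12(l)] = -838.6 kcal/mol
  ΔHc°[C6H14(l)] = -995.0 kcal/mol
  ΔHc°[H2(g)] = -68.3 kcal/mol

With combustion enthalpies, reactants minus products:
= [1·(-995.0) + 3·(-68.3) + 2·(-310.6)] − [2·(-838.6)]
= -143.9 kcal/mol

ΔH° = -143.9 kcal/mol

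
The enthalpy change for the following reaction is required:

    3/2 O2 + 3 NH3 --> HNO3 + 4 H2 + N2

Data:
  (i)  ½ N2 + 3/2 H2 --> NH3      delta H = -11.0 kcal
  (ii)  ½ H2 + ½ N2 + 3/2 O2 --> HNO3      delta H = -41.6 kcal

(i) reversed and × 3: (-3)·(-11.0) = +33.0 kcal
(ii) as written: -41.6 kcal
delta H = (-3)·(-11.0) + (1)·(-41.6) = -8.6 kcal

delta H = -8.6 kcal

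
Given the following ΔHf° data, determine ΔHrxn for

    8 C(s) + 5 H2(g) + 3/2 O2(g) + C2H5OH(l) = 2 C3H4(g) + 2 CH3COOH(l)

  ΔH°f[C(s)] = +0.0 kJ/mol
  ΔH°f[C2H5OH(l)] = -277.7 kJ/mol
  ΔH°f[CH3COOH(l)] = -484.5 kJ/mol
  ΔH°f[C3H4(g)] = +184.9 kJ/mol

ΔHrxn = -321.5 kJ/mol

Products: 2·(+184.9) + 2·(-484.5) = -599.2
Reactants: 8·(+0.0) + 5·(+0.0) + 3/2·(+0.0) + 1·(-277.7) = -277.7
ΔHrxn = (-599.2) − (-277.7) = -321.5 kJ/mol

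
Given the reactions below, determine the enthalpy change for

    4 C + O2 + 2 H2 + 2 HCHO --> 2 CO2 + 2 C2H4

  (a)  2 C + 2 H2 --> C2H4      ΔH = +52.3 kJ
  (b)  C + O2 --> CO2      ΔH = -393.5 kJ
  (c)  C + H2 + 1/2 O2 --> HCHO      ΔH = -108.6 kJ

(a) × 2 (scale by 2 for the 2 C2H4): (2)·(+52.3) = +104.6 kJ
(b) × 2 (×2 to match 2 CO2 in the target): (2)·(-393.5) = -787.0 kJ
(c) reversed and × 2 (reverse to put HCHO on the reactant side; ×2 to match 2 HCHO in the target): (-2)·(-108.6) = +217.2 kJ
Combining the equations, ΔH = (+104.6) + (-787.0) + (+217.2) = -465.2 kJ

ΔH = -465.2 kJ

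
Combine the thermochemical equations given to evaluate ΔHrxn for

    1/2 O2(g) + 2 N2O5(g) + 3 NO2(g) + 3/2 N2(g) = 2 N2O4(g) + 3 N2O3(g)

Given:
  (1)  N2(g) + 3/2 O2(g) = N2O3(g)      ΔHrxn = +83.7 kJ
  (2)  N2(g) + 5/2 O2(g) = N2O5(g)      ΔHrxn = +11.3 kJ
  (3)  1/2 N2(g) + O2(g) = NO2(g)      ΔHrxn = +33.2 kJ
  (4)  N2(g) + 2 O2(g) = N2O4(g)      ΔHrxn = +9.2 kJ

(1) × 3 (×3 to match 3 N2O3(g) in the target): (3)·(+83.7) = +251.1 kJ
(2) reversed and × 2 (N2O5(g) must end up as a reactant; ×2 to match 2 N2O5(g) in the target): (-2)·(+11.3) = -22.6 kJ
(3) reversed and × 3 (NO2(g) must end up as a reactant; ×3 to match 3 NO2(g) in the target): (-3)·(+33.2) = -99.6 kJ
(4) × 2 (scale by 2 for the 2 N2O4(g)): (2)·(+9.2) = +18.4 kJ
By Hess's law, ΔHrxn = (+251.1) + (-22.6) + (-99.6) + (+18.4) = 147.3 kJ

ΔHrxn = 147.3 kJ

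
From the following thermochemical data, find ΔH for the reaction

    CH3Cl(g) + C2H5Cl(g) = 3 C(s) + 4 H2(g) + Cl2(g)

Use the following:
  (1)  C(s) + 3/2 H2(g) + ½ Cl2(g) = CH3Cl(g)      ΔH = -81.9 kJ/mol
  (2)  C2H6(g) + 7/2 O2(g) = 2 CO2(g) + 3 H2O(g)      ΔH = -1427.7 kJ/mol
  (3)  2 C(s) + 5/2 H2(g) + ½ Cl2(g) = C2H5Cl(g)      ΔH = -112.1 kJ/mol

(1) reversed: +81.9 kJ/mol
(2): not needed.
(3) reversed: +112.1 kJ/mol
ΔH = (+81.9) + (+112.1) = 194.0 kJ/mol

ΔH = 194.0 kJ/mol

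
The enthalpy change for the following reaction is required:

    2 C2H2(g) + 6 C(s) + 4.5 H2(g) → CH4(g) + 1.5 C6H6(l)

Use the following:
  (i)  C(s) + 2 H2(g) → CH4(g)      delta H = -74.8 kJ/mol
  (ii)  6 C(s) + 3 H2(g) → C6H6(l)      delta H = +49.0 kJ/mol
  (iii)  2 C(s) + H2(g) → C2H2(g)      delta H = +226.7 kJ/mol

delta H = -454.7 kJ/mol

(i) as written: -74.8 kJ/mol
(ii) × 3/2: (3/2)·(+49.0) = +73.5 kJ/mol
(iii) reversed and × 2: (-2)·(+226.7) = -453.4 kJ/mol
Summing the manipulated equations, delta H = (1)·(-74.8) + (3/2)·(+49.0) + (-2)·(+226.7) = -454.7 kJ/mol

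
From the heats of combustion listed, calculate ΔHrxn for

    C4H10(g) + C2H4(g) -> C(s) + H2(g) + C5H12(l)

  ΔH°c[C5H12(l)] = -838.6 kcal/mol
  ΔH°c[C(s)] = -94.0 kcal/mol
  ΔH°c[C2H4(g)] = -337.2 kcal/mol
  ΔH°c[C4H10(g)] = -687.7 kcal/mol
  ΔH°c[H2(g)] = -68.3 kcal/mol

With combustion enthalpies, reactants minus products:
= [1·(-687.7) + 1·(-337.2)] − [1·(-94.0) + 1·(-68.3) + 1·(-838.6)]
= -24.0 kcal/mol

ΔHrxn = -24.0 kcal/mol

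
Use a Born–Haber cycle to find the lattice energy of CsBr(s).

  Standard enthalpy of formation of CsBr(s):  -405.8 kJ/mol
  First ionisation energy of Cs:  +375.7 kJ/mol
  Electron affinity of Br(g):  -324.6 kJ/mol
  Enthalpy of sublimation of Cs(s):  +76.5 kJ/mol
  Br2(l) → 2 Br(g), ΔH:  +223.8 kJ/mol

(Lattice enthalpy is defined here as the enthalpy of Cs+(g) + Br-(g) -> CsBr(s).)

ΔHf° = 1·ΔHsub + 1·(ΣIE) + 1/2·D(Br2) + 1·EA + U
-405.8 = 1·(+76.5) + 1·(+375.7) + 1/2·(+223.8) + 1·(-324.6) + U
U = -405.8 − (+239.5) = -645.3 kJ/mol

U = -645.3 kJ/mol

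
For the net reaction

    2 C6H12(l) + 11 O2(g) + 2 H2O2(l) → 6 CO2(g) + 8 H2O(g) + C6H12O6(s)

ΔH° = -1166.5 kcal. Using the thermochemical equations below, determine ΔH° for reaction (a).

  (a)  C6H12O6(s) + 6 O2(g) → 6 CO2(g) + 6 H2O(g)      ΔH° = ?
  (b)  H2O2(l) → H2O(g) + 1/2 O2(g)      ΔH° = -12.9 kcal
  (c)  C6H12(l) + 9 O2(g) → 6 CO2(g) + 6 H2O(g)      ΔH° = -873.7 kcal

(a) reversed: contributes −x
(b) × 2: (2)·(-12.9) = -25.8 kcal
(c) × 2: (2)·(-873.7) = -1747.4 kcal
-1166.5 = (-25.8) + (-1747.4) − x
x = (-1166.5 − (-1773.2)) / (-1) = -606.7 kcal

ΔH° = -606.7 kcal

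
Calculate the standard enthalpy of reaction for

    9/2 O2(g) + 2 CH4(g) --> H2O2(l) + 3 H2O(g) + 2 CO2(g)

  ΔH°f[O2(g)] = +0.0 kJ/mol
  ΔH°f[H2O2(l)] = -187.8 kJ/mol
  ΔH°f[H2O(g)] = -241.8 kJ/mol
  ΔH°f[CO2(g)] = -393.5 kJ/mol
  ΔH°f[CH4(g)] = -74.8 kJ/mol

ΔHrxn = -1550.6 kJ/mol

ΔH°rxn = Σ nΔHf°(products) − Σ nΔHf°(reactants).
Products: 1·(-187.8) + 3·(-241.8) + 2·(-393.5) = -1700.2
Reactants: 9/2·(+0.0) + 2·(-74.8) = -149.6
ΔHrxn = (-1700.2) − (-149.6) = -1550.6 kJ/mol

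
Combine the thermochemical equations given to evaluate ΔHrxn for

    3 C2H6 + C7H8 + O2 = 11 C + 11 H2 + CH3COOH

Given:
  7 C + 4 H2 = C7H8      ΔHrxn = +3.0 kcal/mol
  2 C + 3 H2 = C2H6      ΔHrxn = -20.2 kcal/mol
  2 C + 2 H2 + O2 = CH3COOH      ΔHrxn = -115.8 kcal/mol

equation 1 reversed (C7H8 must end up as a reactant): -3.0 kcal/mol
equation 2 reversed and × 3 (C2H6 must end up as a reactant; scale by 3 for the 3 C2H6): (-3)·(-20.2) = +60.6 kcal/mol
equation 3 as written (CH3COOH already on the product side): -115.8 kcal/mol
Combining the equations, ΔHrxn = (-3.0) + (+60.6) + (-115.8) = -58.2 kcal/mol

ΔHrxn = -58.2 kcal/mol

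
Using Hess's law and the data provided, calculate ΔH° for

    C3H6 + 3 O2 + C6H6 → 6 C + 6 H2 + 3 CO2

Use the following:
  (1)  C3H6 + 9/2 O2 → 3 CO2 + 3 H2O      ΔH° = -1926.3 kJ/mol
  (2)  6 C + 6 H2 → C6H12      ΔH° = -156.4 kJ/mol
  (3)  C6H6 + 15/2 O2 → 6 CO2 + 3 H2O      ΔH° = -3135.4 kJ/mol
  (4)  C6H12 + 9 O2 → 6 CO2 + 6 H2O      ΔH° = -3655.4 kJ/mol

ΔH° = -1249.9 kJ/mol

(1) as written (C3H6 already on the reactant side): -1926.3 kJ/mol
(2) reversed (C must end up as a product): +156.4 kJ/mol
(3) as written (C6H6 already on the reactant side): -3135.4 kJ/mol
(4) reversed: +3655.4 kJ/mol
By Hess's law, ΔH° = (1)·(-1926.3) + (-1)·(-156.4) + (1)·(-3135.4) + (-1)·(-3655.4) = -1249.9 kJ/mol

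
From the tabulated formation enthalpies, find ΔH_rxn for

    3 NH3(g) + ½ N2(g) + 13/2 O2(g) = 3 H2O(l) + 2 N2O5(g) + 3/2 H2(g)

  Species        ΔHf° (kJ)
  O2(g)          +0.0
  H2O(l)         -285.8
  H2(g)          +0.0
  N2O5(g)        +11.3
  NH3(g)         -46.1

ΔH_rxn = -696.5 kJ

Products: 3·(-285.8) + 2·(+11.3) + 3/2·(+0.0) = -834.8
Reactants: 3·(-46.1) + 1/2·(+0.0) + 13/2·(+0.0) = -138.3
ΔH_rxn = (-834.8) − (-138.3) = -696.5 kJ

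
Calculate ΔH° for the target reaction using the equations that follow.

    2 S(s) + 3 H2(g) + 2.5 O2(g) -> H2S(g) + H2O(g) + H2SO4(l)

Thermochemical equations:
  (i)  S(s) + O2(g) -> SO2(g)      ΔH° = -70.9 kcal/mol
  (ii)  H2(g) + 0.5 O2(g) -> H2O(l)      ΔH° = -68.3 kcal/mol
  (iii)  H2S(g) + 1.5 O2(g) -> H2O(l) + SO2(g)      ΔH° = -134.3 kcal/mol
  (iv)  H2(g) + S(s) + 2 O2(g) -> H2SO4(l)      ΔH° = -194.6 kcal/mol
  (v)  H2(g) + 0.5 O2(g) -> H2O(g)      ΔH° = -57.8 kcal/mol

ΔH° = -257.3 kcal/mol

(i) as written: -70.9 kcal/mol
(ii) as written: -68.3 kcal/mol
(iii) reversed (H2S(g) must end up as a product): +134.3 kcal/mol
(iv) as written (H2SO4(l) already on the product side): -194.6 kcal/mol
(v) as written (H2O(g) already on the product side): -57.8 kcal/mol
ΔH° = (1)·(-70.9) + (1)·(-68.3) + (-1)·(-134.3) + (1)·(-194.6) + (1)·(-57.8) = -257.3 kcal/mol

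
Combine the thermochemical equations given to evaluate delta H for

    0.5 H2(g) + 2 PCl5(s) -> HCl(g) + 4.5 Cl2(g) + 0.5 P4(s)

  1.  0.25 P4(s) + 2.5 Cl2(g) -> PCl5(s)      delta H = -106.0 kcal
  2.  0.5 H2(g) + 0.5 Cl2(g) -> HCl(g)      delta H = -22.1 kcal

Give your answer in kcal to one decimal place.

delta H = 189.9 kcal

eq. 1 reversed and × 2: (-2)·(-106.0) = +212.0 kcal
eq. 2 as written: -22.1 kcal
By Hess's law, delta H = (+212.0) + (-22.1) = 189.9 kcal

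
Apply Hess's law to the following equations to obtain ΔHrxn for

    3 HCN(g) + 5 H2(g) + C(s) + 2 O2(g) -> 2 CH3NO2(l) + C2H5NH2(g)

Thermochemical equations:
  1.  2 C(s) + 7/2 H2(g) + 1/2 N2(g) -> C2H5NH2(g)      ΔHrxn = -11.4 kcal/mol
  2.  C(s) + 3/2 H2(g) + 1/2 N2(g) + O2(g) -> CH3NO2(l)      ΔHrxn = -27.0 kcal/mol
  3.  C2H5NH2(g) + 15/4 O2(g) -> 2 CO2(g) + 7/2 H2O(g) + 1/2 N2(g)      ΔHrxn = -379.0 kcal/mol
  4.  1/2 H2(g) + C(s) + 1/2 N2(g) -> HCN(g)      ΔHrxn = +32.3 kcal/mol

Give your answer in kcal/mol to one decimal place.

ΔHrxn = -162.3 kcal/mol

eq. 1 as written: -11.4 kcal/mol
eq. 2 × 2: (2)·(-27.0) = -54.0 kcal/mol
eq. 3: not needed.
eq. 4 reversed and × 3: (-3)·(+32.3) = -96.9 kcal/mol
ΔHrxn = (-11.4) + (-54.0) + (-96.9) = -162.3 kcal/mol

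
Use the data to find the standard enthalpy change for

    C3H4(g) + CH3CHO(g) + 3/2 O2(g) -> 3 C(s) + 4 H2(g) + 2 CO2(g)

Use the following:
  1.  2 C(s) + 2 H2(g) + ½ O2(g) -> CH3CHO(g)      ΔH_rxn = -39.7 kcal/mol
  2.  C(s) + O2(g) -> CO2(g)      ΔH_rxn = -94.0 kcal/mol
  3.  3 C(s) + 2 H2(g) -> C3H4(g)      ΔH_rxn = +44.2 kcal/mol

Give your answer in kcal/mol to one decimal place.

ΔH_rxn = -192.5 kcal/mol

eq. 1 reversed (reverse to put CH3CHO(g) on the reactant side): +39.7 kcal/mol
eq. 2 × 2 (×2 to match 2 CO2(g) in the target): (2)·(-94.0) = -188.0 kcal/mol
eq. 3 reversed (reverse to put C3H4(g) on the reactant side): -44.2 kcal/mol
Since enthalpy is a state function, ΔH_rxn = (+39.7) + (-188.0) + (-44.2) = -192.5 kcal/mol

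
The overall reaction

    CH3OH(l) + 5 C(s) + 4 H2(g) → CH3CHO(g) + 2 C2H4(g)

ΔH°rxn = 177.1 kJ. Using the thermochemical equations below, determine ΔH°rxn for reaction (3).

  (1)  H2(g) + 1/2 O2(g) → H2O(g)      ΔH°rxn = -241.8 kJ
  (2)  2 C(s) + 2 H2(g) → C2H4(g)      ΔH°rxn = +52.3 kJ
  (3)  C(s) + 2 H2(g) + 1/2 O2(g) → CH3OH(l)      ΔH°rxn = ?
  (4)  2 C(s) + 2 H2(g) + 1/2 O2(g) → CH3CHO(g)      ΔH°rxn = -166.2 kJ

ΔH°rxn = -238.7 kJ

(1): not needed.
(2) × 2: (2)·(+52.3) = +104.6 kJ
(3) reversed: contributes −x
(4) as written: -166.2 kJ
+177.1 = (+104.6) + (-166.2) − x
x = (+177.1 − (-61.6)) / (-1) = -238.7 kJ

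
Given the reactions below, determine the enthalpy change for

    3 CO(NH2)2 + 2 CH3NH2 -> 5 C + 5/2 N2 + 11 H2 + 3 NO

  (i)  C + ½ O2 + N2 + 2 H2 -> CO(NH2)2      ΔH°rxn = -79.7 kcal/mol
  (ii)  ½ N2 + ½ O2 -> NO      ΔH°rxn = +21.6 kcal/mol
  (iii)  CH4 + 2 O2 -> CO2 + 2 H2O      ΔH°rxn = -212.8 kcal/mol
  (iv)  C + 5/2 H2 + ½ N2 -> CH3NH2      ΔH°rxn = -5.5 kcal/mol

ΔH°rxn = 314.9 kcal/mol

(i) reversed and × 3: (-3)·(-79.7) = +239.1 kcal/mol
(ii) × 3: (3)·(+21.6) = +64.8 kcal/mol
(iii): not needed.
(iv) reversed and × 2: (-2)·(-5.5) = +11.0 kcal/mol
ΔH°rxn = (+239.1) + (+64.8) + (+11.0) = 314.9 kcal/mol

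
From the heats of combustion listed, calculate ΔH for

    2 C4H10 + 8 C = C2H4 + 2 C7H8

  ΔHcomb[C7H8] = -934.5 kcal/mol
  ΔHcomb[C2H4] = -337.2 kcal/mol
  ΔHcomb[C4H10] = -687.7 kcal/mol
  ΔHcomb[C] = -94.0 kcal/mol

ΔH = 78.8 kcal/mol

Using ΔH = Σ nΔHc°(reactants) − Σ nΔHc°(products):
= [2·(-687.7) + 8·(-94.0)] − [1·(-337.2) + 2·(-934.5)]
= 78.8 kcal/mol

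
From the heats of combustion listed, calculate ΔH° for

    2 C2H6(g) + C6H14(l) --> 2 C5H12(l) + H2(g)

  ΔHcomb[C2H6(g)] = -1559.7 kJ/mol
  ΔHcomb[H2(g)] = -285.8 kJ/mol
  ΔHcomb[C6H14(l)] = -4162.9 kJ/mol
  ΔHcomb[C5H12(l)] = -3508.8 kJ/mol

With combustion enthalpies, reactants minus products:
= [2·(-1559.7) + 1·(-4162.9)] − [2·(-3508.8) + 1·(-285.8)]
= 21.1 kJ/mol

ΔH° = 21.1 kJ/mol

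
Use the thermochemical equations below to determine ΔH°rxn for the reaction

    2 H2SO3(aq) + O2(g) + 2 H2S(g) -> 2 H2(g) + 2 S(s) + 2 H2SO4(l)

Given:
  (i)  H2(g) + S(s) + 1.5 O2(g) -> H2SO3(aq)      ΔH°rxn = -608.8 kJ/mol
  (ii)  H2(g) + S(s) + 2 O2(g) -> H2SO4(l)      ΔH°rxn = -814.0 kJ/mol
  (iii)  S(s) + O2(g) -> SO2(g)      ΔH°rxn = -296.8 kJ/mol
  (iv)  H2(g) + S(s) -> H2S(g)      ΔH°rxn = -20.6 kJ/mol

(i) reversed and × 2 (H2SO3(aq) must end up as a reactant; ×2 to match 2 H2SO3(aq) in the target): (-2)·(-608.8) = +1217.6 kJ/mol
(ii) × 2 (×2 to match 2 H2SO4(l) in the target): (2)·(-814.0) = -1628.0 kJ/mol
(iii): not needed (SO2(g) appears nowhere else).
(iv) reversed and × 2 (reverse to put H2S(g) on the reactant side; scale by 2 for the 2 H2S(g)): (-2)·(-20.6) = +41.2 kJ/mol
ΔH°rxn = (+1217.6) + (-1628.0) + (+41.2) = -369.2 kJ/mol

ΔH°rxn = -369.2 kJ/mol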